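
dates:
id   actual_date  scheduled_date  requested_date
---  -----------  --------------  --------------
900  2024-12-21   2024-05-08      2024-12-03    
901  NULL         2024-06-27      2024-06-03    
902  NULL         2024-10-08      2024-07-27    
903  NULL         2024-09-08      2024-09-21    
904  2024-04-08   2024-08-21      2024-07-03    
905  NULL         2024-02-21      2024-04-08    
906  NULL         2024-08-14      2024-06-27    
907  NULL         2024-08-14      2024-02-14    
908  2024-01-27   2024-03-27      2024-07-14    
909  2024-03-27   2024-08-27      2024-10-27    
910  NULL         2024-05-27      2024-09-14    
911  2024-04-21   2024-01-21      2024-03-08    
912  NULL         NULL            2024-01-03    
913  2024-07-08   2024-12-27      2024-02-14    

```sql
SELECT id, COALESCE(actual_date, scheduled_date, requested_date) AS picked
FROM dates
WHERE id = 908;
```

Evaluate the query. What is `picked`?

id = 908: actual_date=2024-01-27, scheduled_date=2024-03-27, requested_date=2024-07-14.
actual_date=2024-01-27 → 2024-01-27

2024-01-27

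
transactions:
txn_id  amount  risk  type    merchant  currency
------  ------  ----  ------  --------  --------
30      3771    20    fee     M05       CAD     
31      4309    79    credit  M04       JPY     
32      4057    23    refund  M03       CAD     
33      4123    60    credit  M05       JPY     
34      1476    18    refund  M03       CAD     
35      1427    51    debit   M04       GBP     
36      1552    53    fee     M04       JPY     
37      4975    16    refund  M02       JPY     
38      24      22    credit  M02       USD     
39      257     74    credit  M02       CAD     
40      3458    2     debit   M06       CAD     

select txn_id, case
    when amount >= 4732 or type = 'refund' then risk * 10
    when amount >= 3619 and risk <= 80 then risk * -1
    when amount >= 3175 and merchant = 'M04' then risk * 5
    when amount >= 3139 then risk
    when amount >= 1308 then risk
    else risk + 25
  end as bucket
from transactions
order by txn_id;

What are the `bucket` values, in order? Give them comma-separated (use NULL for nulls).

txn_id=30: amount >= 3619 and risk <= 80 → -20
txn_id=31: amount >= 3619 and risk <= 80 → -79
txn_id=32: amount >= 4732 or type = 'refund' → 230
txn_id=33: amount >= 3619 and risk <= 80 → -60
txn_id=34: amount >= 4732 or type = 'refund' → 180
txn_id=35: amount >= 1308 → 51
txn_id=36: amount >= 1308 → 53
txn_id=37: amount >= 4732 or type = 'refund' → 160
txn_id=38: ELSE → 47
txn_id=39: ELSE → 99
txn_id=40: amount >= 3139 → 2

-20, -79, 230, -60, 180, 51, 53, 160, 47, 99, 2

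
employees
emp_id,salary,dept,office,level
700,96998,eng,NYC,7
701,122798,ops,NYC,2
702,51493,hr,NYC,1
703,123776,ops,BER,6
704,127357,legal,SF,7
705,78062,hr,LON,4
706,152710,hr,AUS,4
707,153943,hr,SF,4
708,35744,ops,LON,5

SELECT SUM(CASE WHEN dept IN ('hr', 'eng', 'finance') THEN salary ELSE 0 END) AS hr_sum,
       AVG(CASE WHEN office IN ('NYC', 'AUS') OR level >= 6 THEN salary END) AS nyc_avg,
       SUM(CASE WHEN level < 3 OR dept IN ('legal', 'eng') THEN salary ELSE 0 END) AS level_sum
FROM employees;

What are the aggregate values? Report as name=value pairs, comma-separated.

[hr_sum: dept IN ('hr', 'eng', 'finance')]
emp_id=700: ✓ → 96998
emp_id=701: ✗
emp_id=702: ✓ → 51493
emp_id=703: ✗
emp_id=704: ✗
emp_id=705: ✓ → 78062
emp_id=706: ✓ → 152710
emp_id=707: ✓ → 153943
emp_id=708: ✗
hr_sum = 96998 + 51493 + 78062 + 152710 + 153943 = 533206
—
[nyc_avg: office IN ('NYC', 'AUS') OR level >= 6]
emp_id=700: ✓ → 96998
emp_id=701: ✓ → 122798
emp_id=702: ✓ → 51493
emp_id=703: ✓ → 123776
emp_id=704: ✓ → 127357
emp_id=705: ✗
emp_id=706: ✓ → 152710
emp_id=707: ✗
emp_id=708: ✗
nyc_avg = (96998 + 122798 + 51493 + 123776 + 127357 + 152710) / 6 = 112522
—
[level_sum: level < 3 OR dept IN ('legal', 'eng')]
emp_id=700: ✓ → 96998
emp_id=701: ✓ → 122798
emp_id=702: ✓ → 51493
emp_id=703: ✗
emp_id=704: ✓ → 127357
emp_id=705: ✗
emp_id=706: ✗
emp_id=707: ✗
emp_id=708: ✗
level_sum = 96998 + 122798 + 51493 + 127357 = 398646

hr_sum=533206, nyc_avg=112522, level_sum=398646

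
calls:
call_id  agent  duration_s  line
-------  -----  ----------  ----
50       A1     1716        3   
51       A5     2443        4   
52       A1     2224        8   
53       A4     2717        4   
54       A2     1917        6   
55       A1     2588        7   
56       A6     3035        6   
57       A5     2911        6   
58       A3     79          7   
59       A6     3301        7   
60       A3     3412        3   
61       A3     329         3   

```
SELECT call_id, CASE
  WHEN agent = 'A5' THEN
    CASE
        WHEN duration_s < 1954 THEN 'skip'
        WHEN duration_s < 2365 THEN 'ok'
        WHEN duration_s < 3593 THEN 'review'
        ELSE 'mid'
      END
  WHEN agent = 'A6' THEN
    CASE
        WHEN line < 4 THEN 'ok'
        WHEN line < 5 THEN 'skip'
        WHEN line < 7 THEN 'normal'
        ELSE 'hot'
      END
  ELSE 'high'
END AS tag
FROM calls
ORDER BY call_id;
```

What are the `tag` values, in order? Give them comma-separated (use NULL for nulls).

high, review, high, high, high, high, normal, review, high, hot, high, high

call_id=50: agent='A1' → outer ELSE → high
call_id=51: agent='A5' → inner[duration_s < 3593] → review
call_id=52: agent='A1' → outer ELSE → high
call_id=53: agent='A4' → outer ELSE → high
call_id=54: agent='A2' → outer ELSE → high
call_id=55: agent='A1' → outer ELSE → high
call_id=56: agent='A6' → inner[line < 7] → normal
call_id=57: agent='A5' → inner[duration_s < 3593] → review
call_id=58: agent='A3' → outer ELSE → high
call_id=59: agent='A6' → inner[ELSE] → hot
call_id=60: agent='A3' → outer ELSE → high
call_id=61: agent='A3' → outer ELSE → high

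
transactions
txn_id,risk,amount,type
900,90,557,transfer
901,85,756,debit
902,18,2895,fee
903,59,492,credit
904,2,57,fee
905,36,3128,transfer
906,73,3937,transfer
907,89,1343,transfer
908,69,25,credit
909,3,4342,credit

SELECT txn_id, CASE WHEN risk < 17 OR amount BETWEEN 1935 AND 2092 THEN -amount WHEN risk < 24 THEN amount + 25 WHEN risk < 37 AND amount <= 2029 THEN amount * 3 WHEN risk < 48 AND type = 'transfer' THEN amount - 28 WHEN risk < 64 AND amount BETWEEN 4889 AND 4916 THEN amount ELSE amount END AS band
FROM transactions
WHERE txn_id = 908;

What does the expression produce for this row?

txn_id = 908: risk=69, amount=25, type=credit.
risk < 17 OR amount BETWEEN 1935 AND 2092 → false
risk < 24 → false
risk < 37 AND amount <= 2029 → false
risk < 48 AND type = 'transfer' → false
risk < 64 AND amount BETWEEN 4889 AND 4916 → false
No prior WHEN matched → ELSE → 25

25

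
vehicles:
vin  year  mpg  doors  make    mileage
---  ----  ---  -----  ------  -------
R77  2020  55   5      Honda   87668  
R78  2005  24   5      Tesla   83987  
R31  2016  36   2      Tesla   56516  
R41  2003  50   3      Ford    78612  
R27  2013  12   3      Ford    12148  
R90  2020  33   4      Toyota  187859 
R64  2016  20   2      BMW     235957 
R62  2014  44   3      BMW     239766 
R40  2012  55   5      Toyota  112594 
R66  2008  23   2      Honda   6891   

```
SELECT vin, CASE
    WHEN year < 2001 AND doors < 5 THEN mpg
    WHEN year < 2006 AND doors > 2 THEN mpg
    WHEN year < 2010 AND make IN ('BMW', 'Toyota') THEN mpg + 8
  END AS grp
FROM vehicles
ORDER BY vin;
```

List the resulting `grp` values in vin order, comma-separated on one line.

vin=R27: (no match → NULL) → NULL
vin=R31: (no match → NULL) → NULL
vin=R40: (no match → NULL) → NULL
vin=R41: year < 2006 AND doors > 2 → 50
vin=R62: (no match → NULL) → NULL
vin=R64: (no match → NULL) → NULL
vin=R66: (no match → NULL) → NULL
vin=R77: (no match → NULL) → NULL
vin=R78: year < 2006 AND doors > 2 → 24
vin=R90: (no match → NULL) → NULL

NULL, NULL, NULL, 50, NULL, NULL, NULL, NULL, 24, NULL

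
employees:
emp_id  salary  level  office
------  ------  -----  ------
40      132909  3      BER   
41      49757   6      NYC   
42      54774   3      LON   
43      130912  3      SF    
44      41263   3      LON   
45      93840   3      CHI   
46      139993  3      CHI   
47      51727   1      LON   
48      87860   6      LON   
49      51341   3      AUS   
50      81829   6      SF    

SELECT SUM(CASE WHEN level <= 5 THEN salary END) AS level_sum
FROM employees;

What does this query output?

696759

emp_id=40: ✓ → 132909
emp_id=41: ✗
emp_id=42: ✓ → 54774
emp_id=43: ✓ → 130912
emp_id=44: ✓ → 41263
emp_id=45: ✓ → 93840
emp_id=46: ✓ → 139993
emp_id=47: ✓ → 51727
emp_id=48: ✗
emp_id=49: ✓ → 51341
emp_id=50: ✗
level_sum = 132909 + 54774 + 130912 + 41263 + 93840 + 139993 + 51727 + 51341 = 696759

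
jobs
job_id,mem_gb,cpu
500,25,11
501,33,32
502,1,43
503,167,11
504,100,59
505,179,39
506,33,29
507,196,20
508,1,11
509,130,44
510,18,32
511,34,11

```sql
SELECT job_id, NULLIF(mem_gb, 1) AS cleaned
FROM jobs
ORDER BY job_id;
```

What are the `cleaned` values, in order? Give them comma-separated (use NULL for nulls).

job_id=500: mem_gb=25 vs 1: differ → 25
job_id=501: mem_gb=33 vs 1: differ → 33
job_id=502: mem_gb=1 vs 1: equal → NULL
job_id=503: mem_gb=167 vs 1: differ → 167
job_id=504: mem_gb=100 vs 1: differ → 100
job_id=505: mem_gb=179 vs 1: differ → 179
job_id=506: mem_gb=33 vs 1: differ → 33
job_id=507: mem_gb=196 vs 1: differ → 196
job_id=508: mem_gb=1 vs 1: equal → NULL
job_id=509: mem_gb=130 vs 1: differ → 130
job_id=510: mem_gb=18 vs 1: differ → 18
job_id=511: mem_gb=34 vs 1: differ → 34

25, 33, NULL, 167, 100, 179, 33, 196, NULL, 130, 18, 34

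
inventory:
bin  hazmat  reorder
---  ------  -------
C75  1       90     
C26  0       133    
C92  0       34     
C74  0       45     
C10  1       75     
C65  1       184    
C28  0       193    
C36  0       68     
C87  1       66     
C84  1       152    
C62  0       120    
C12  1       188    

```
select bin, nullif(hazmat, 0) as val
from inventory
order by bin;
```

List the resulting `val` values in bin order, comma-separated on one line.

1, 1, NULL, NULL, NULL, NULL, 1, NULL, 1, 1, 1, NULL

bin=C10: hazmat=1 vs 0: differ → 1
bin=C12: hazmat=1 vs 0: differ → 1
bin=C26: hazmat=0 vs 0: equal → NULL
bin=C28: hazmat=0 vs 0: equal → NULL
bin=C36: hazmat=0 vs 0: equal → NULL
bin=C62: hazmat=0 vs 0: equal → NULL
bin=C65: hazmat=1 vs 0: differ → 1
bin=C74: hazmat=0 vs 0: equal → NULL
bin=C75: hazmat=1 vs 0: differ → 1
bin=C84: hazmat=1 vs 0: differ → 1
bin=C87: hazmat=1 vs 0: differ → 1
bin=C92: hazmat=0 vs 0: equal → NULL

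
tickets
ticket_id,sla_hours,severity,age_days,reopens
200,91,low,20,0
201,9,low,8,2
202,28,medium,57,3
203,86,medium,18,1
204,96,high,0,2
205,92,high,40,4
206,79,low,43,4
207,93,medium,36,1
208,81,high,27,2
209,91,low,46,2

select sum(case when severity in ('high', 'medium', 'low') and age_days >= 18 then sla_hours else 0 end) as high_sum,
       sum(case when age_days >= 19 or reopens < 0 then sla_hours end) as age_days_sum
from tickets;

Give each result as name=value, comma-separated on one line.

high_sum=641, age_days_sum=555

[high_sum: severity in ('high', 'medium', 'low') and age_days >= 18]
ticket_id=200: ✓ → 91
ticket_id=201: ✗
ticket_id=202: ✓ → 28
ticket_id=203: ✓ → 86
ticket_id=204: ✗
ticket_id=205: ✓ → 92
ticket_id=206: ✓ → 79
ticket_id=207: ✓ → 93
ticket_id=208: ✓ → 81
ticket_id=209: ✓ → 91
high_sum = 91 + 28 + 86 + 92 + 79 + 93 + 81 + 91 = 641
—
[age_days_sum: age_days >= 19 or reopens < 0]
ticket_id=200: ✓ → 91
ticket_id=201: ✗
ticket_id=202: ✓ → 28
ticket_id=203: ✗
ticket_id=204: ✗
ticket_id=205: ✓ → 92
ticket_id=206: ✓ → 79
ticket_id=207: ✓ → 93
ticket_id=208: ✓ → 81
ticket_id=209: ✓ → 91
age_days_sum = 91 + 28 + 92 + 79 + 93 + 81 + 91 = 555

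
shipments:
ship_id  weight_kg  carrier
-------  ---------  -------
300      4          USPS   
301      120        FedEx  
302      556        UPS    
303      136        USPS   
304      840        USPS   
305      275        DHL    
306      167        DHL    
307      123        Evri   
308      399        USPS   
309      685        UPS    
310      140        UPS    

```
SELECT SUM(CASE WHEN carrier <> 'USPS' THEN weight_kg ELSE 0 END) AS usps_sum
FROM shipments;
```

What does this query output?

ship_id=300: ✗
ship_id=301: ✓ → 120
ship_id=302: ✓ → 556
ship_id=303: ✗
ship_id=304: ✗
ship_id=305: ✓ → 275
ship_id=306: ✓ → 167
ship_id=307: ✓ → 123
ship_id=308: ✗
ship_id=309: ✓ → 685
ship_id=310: ✓ → 140
usps_sum = 120 + 556 + 275 + 167 + 123 + 685 + 140 = 2066

2066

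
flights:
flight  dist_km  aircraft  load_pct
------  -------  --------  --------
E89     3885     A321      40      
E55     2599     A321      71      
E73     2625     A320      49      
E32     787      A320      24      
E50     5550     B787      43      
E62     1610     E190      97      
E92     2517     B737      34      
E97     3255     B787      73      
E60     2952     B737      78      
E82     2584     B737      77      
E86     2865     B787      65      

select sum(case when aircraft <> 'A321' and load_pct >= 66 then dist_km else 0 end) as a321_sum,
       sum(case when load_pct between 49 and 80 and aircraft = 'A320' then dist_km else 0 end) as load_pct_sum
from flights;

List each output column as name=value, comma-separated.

a321_sum=10401, load_pct_sum=2625

[a321_sum: aircraft <> 'A321' and load_pct >= 66]
flight=E89: ✗
flight=E55: ✗
flight=E73: ✗
flight=E32: ✗
flight=E50: ✗
flight=E62: ✓ → 1610
flight=E92: ✗
flight=E97: ✓ → 3255
flight=E60: ✓ → 2952
flight=E82: ✓ → 2584
flight=E86: ✗
a321_sum = 1610 + 3255 + 2952 + 2584 = 10401
—
[load_pct_sum: load_pct between 49 and 80 and aircraft = 'A320']
flight=E89: ✗
flight=E55: ✗
flight=E73: ✓ → 2625
flight=E32: ✗
flight=E50: ✗
flight=E62: ✗
flight=E92: ✗
flight=E97: ✗
flight=E60: ✗
flight=E82: ✗
flight=E86: ✗
load_pct_sum = 2625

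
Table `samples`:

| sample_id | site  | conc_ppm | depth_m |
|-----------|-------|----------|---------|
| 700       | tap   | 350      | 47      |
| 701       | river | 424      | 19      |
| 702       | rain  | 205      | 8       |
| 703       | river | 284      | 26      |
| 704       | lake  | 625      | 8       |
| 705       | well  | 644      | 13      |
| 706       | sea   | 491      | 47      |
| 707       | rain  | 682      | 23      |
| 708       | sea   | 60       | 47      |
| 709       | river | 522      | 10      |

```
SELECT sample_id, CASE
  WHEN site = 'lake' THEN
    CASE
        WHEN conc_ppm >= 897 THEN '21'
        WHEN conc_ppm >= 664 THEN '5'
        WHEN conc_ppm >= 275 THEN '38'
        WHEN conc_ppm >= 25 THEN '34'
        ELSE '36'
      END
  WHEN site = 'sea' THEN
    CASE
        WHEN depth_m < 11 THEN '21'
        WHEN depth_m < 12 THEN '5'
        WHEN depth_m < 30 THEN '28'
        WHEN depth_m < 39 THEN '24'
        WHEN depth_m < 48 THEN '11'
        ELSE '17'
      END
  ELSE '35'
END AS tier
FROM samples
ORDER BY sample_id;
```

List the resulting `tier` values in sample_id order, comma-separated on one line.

sample_id=700: site='tap' → outer ELSE → 35
sample_id=701: site='river' → outer ELSE → 35
sample_id=702: site='rain' → outer ELSE → 35
sample_id=703: site='river' → outer ELSE → 35
sample_id=704: site='lake' → inner[conc_ppm >= 275] → 38
sample_id=705: site='well' → outer ELSE → 35
sample_id=706: site='sea' → inner[depth_m < 48] → 11
sample_id=707: site='rain' → outer ELSE → 35
sample_id=708: site='sea' → inner[depth_m < 48] → 11
sample_id=709: site='river' → outer ELSE → 35

35, 35, 35, 35, 38, 35, 11, 35, 11, 35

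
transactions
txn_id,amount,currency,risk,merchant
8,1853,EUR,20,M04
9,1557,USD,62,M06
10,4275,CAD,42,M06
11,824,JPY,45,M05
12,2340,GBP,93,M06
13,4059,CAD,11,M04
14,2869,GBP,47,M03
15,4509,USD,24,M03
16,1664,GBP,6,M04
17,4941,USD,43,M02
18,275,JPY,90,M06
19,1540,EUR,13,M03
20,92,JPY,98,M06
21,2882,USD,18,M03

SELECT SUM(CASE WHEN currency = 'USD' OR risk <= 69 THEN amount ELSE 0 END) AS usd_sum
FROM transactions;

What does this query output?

30973

txn_id=8: ✓ → 1853
txn_id=9: ✓ → 1557
txn_id=10: ✓ → 4275
txn_id=11: ✓ → 824
txn_id=12: ✗
txn_id=13: ✓ → 4059
txn_id=14: ✓ → 2869
txn_id=15: ✓ → 4509
txn_id=16: ✓ → 1664
txn_id=17: ✓ → 4941
txn_id=18: ✗
txn_id=19: ✓ → 1540
txn_id=20: ✗
txn_id=21: ✓ → 2882
usd_sum = 1853 + 1557 + 4275 + 824 + 4059 + 2869 + 4509 + 1664 + 4941 + 1540 + 2882 = 30973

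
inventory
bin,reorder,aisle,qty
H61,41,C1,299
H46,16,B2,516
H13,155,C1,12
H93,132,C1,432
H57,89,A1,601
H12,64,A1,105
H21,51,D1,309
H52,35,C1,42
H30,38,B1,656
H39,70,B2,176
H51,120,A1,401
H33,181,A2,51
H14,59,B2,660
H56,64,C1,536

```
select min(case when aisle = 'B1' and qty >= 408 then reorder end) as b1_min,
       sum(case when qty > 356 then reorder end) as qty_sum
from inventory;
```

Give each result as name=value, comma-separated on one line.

[b1_min: aisle = 'B1' and qty >= 408]
bin=H61: ✗
bin=H46: ✗
bin=H13: ✗
bin=H93: ✗
bin=H57: ✗
bin=H12: ✗
bin=H21: ✗
bin=H52: ✗
bin=H30: ✓ → 38
bin=H39: ✗
bin=H51: ✗
bin=H33: ✗
bin=H14: ✗
bin=H56: ✗
b1_min = MIN(38) = 38
—
[qty_sum: qty > 356]
bin=H61: ✗
bin=H46: ✓ → 16
bin=H13: ✗
bin=H93: ✓ → 132
bin=H57: ✓ → 89
bin=H12: ✗
bin=H21: ✗
bin=H52: ✗
bin=H30: ✓ → 38
bin=H39: ✗
bin=H51: ✓ → 120
bin=H33: ✗
bin=H14: ✓ → 59
bin=H56: ✓ → 64
qty_sum = 16 + 132 + 89 + 38 + 120 + 59 + 64 = 518

b1_min=38, qty_sum=518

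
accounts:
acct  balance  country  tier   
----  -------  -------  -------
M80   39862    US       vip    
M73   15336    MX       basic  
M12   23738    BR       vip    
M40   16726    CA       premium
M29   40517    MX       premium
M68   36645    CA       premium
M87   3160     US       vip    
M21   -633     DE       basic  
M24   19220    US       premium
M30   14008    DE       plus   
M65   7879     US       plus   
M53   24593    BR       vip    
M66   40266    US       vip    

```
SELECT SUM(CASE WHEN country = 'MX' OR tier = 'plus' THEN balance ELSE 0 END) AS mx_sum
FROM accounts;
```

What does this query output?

acct=M80: ✗
acct=M73: ✓ → 15336
acct=M12: ✗
acct=M40: ✗
acct=M29: ✓ → 40517
acct=M68: ✗
acct=M87: ✗
acct=M21: ✗
acct=M24: ✗
acct=M30: ✓ → 14008
acct=M65: ✓ → 7879
acct=M53: ✗
acct=M66: ✗
mx_sum = 15336 + 40517 + 14008 + 7879 = 77740

77740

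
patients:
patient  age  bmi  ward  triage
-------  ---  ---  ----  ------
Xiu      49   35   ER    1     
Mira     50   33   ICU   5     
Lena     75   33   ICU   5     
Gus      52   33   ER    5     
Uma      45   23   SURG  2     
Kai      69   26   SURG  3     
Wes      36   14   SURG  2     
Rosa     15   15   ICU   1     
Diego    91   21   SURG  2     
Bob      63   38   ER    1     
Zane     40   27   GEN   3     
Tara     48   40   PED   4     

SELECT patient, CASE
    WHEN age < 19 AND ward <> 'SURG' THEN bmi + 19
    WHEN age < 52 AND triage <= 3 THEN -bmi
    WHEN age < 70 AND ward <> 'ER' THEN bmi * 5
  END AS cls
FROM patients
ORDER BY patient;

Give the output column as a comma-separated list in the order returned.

patient=Bob: (no match → NULL) → NULL
patient=Diego: (no match → NULL) → NULL
patient=Gus: (no match → NULL) → NULL
patient=Kai: age < 70 AND ward <> 'ER' → 130
patient=Lena: (no match → NULL) → NULL
patient=Mira: age < 70 AND ward <> 'ER' → 165
patient=Rosa: age < 19 AND ward <> 'SURG' → 34
patient=Tara: age < 70 AND ward <> 'ER' → 200
patient=Uma: age < 52 AND triage <= 3 → -23
patient=Wes: age < 52 AND triage <= 3 → -14
patient=Xiu: age < 52 AND triage <= 3 → -35
patient=Zane: age < 52 AND triage <= 3 → -27

NULL, NULL, NULL, 130, NULL, 165, 34, 200, -23, -14, -35, -27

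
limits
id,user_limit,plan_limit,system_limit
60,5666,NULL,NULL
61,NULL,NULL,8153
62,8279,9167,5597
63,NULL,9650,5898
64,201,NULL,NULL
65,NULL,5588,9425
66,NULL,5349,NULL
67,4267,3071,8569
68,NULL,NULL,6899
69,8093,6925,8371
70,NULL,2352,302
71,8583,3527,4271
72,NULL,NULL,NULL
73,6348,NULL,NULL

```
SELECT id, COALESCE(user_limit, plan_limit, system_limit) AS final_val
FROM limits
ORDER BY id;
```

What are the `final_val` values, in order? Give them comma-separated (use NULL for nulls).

id=60: user_limit=5666 → 5666
id=61: user_limit=NULL, plan_limit=NULL, system_limit=8153 → 8153
id=62: user_limit=8279 → 8279
id=63: user_limit=NULL, plan_limit=9650 → 9650
id=64: user_limit=201 → 201
id=65: user_limit=NULL, plan_limit=5588 → 5588
id=66: user_limit=NULL, plan_limit=5349 → 5349
id=67: user_limit=4267 → 4267
id=68: user_limit=NULL, plan_limit=NULL, system_limit=6899 → 6899
id=69: user_limit=8093 → 8093
id=70: user_limit=NULL, plan_limit=2352 → 2352
id=71: user_limit=8583 → 8583
id=72: user_limit=NULL, plan_limit=NULL, system_limit=NULL (all NULL) → NULL
id=73: user_limit=6348 → 6348

5666, 8153, 8279, 9650, 201, 5588, 5349, 4267, 6899, 8093, 2352, 8583, NULL, 6348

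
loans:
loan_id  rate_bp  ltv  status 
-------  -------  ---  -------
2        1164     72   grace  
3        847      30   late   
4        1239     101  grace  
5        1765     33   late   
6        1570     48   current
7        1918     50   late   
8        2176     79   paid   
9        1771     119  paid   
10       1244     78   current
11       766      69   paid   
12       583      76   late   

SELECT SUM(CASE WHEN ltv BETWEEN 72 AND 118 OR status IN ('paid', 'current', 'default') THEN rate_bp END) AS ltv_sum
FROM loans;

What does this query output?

10513

loan_id=2: ✓ → 1164
loan_id=3: ✗
loan_id=4: ✓ → 1239
loan_id=5: ✗
loan_id=6: ✓ → 1570
loan_id=7: ✗
loan_id=8: ✓ → 2176
loan_id=9: ✓ → 1771
loan_id=10: ✓ → 1244
loan_id=11: ✓ → 766
loan_id=12: ✓ → 583
ltv_sum = 1164 + 1239 + 1570 + 2176 + 1771 + 1244 + 766 + 583 = 10513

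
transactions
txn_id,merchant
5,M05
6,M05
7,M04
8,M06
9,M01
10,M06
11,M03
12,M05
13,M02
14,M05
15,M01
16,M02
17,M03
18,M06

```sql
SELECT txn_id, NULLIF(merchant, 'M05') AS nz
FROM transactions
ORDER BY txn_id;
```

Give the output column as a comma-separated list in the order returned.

NULL, NULL, M04, M06, M01, M06, M03, NULL, M02, NULL, M01, M02, M03, M06

txn_id=5: merchant=M05 vs M05: equal → NULL
txn_id=6: merchant=M05 vs M05: equal → NULL
txn_id=7: merchant=M04 vs M05: differ → M04
txn_id=8: merchant=M06 vs M05: differ → M06
txn_id=9: merchant=M01 vs M05: differ → M01
txn_id=10: merchant=M06 vs M05: differ → M06
txn_id=11: merchant=M03 vs M05: differ → M03
txn_id=12: merchant=M05 vs M05: equal → NULL
txn_id=13: merchant=M02 vs M05: differ → M02
txn_id=14: merchant=M05 vs M05: equal → NULL
txn_id=15: merchant=M01 vs M05: differ → M01
txn_id=16: merchant=M02 vs M05: differ → M02
txn_id=17: merchant=M03 vs M05: differ → M03
txn_id=18: merchant=M06 vs M05: differ → M06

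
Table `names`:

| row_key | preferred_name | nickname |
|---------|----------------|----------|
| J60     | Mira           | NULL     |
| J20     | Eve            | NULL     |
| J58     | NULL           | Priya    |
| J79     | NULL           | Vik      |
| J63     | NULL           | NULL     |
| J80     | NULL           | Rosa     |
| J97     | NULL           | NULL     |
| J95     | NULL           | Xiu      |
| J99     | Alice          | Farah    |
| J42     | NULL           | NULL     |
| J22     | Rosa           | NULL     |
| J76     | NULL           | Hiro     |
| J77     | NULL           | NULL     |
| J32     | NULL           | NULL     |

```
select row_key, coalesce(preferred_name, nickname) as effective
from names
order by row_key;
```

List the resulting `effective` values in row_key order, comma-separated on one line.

row_key=J20: preferred_name=Eve → Eve
row_key=J22: preferred_name=Rosa → Rosa
row_key=J32: preferred_name=NULL, nickname=NULL (all NULL) → NULL
row_key=J42: preferred_name=NULL, nickname=NULL (all NULL) → NULL
row_key=J58: preferred_name=NULL, nickname=Priya → Priya
row_key=J60: preferred_name=Mira → Mira
row_key=J63: preferred_name=NULL, nickname=NULL (all NULL) → NULL
row_key=J76: preferred_name=NULL, nickname=Hiro → Hiro
row_key=J77: preferred_name=NULL, nickname=NULL (all NULL) → NULL
row_key=J79: preferred_name=NULL, nickname=Vik → Vik
row_key=J80: preferred_name=NULL, nickname=Rosa → Rosa
row_key=J95: preferred_name=NULL, nickname=Xiu → Xiu
row_key=J97: preferred_name=NULL, nickname=NULL (all NULL) → NULL
row_key=J99: preferred_name=Alice → Alice

Eve, Rosa, NULL, NULL, Priya, Mira, NULL, Hiro, NULL, Vik, Rosa, Xiu, NULL, Alice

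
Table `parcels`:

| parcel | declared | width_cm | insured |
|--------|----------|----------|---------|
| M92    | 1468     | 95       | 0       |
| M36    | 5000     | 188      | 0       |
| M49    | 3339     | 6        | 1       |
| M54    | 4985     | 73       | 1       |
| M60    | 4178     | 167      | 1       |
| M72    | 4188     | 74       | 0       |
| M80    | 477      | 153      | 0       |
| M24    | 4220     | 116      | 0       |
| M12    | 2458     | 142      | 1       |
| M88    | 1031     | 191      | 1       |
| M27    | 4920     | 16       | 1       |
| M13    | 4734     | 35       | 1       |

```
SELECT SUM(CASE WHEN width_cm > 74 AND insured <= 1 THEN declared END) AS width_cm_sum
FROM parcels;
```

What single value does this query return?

parcel=M92: ✓ → 1468
parcel=M36: ✓ → 5000
parcel=M49: ✗
parcel=M54: ✗
parcel=M60: ✓ → 4178
parcel=M72: ✗
parcel=M80: ✓ → 477
parcel=M24: ✓ → 4220
parcel=M12: ✓ → 2458
parcel=M88: ✓ → 1031
parcel=M27: ✗
parcel=M13: ✗
width_cm_sum = 1468 + 5000 + 4178 + 477 + 4220 + 2458 + 1031 = 18832

18832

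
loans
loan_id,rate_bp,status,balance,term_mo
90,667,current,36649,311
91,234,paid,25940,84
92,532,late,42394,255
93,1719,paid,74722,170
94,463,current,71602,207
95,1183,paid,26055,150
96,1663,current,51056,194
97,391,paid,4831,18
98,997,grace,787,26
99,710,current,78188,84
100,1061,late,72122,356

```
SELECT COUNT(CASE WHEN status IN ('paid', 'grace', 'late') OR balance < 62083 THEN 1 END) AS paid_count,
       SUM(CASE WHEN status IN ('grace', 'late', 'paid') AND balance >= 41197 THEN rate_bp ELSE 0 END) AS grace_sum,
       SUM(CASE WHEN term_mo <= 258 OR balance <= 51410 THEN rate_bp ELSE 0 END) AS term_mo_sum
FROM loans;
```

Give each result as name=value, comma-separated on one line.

paid_count=9, grace_sum=3312, term_mo_sum=8559

[paid_count: status IN ('paid', 'grace', 'late') OR balance < 62083]
loan_id=90: ✓ → 1
loan_id=91: ✓ → 1
loan_id=92: ✓ → 1
loan_id=93: ✓ → 1
loan_id=94: ✗
loan_id=95: ✓ → 1
loan_id=96: ✓ → 1
loan_id=97: ✓ → 1
loan_id=98: ✓ → 1
loan_id=99: ✗
loan_id=100: ✓ → 1
paid_count = COUNT(1, 1, 1, 1, 1, 1, 1, 1, 1) = 9
—
[grace_sum: status IN ('grace', 'late', 'paid') AND balance >= 41197]
loan_id=90: ✗
loan_id=91: ✗
loan_id=92: ✓ → 532
loan_id=93: ✓ → 1719
loan_id=94: ✗
loan_id=95: ✗
loan_id=96: ✗
loan_id=97: ✗
loan_id=98: ✗
loan_id=99: ✗
loan_id=100: ✓ → 1061
grace_sum = 532 + 1719 + 1061 = 3312
—
[term_mo_sum: term_mo <= 258 OR balance <= 51410]
loan_id=90: ✓ → 667
loan_id=91: ✓ → 234
loan_id=92: ✓ → 532
loan_id=93: ✓ → 1719
loan_id=94: ✓ → 463
loan_id=95: ✓ → 1183
loan_id=96: ✓ → 1663
loan_id=97: ✓ → 391
loan_id=98: ✓ → 997
loan_id=99: ✓ → 710
loan_id=100: ✗
term_mo_sum = 667 + 234 + 532 + 1719 + 463 + 1183 + 1663 + 391 + 997 + 710 = 8559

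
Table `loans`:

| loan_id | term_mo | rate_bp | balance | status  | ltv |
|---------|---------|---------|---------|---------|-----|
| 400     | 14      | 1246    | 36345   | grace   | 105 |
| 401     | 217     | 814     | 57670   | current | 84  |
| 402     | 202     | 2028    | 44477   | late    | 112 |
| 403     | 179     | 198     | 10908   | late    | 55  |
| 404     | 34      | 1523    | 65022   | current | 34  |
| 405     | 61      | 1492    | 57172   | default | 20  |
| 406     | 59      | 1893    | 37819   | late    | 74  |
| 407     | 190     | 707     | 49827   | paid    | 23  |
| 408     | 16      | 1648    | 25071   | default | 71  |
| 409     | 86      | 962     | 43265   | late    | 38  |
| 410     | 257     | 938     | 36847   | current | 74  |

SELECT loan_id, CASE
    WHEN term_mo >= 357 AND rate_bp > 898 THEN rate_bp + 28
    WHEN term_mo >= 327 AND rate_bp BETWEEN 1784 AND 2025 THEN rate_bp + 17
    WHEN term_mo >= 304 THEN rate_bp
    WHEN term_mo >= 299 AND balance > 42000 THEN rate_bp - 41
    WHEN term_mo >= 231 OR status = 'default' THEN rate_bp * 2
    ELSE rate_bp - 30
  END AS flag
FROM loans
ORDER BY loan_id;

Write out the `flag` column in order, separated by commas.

loan_id=400: ELSE → 1216
loan_id=401: ELSE → 784
loan_id=402: ELSE → 1998
loan_id=403: ELSE → 168
loan_id=404: ELSE → 1493
loan_id=405: term_mo >= 231 OR status = 'default' → 2984
loan_id=406: ELSE → 1863
loan_id=407: ELSE → 677
loan_id=408: term_mo >= 231 OR status = 'default' → 3296
loan_id=409: ELSE → 932
loan_id=410: term_mo >= 231 OR status = 'default' → 1876

1216, 784, 1998, 168, 1493, 2984, 1863, 677, 3296, 932, 1876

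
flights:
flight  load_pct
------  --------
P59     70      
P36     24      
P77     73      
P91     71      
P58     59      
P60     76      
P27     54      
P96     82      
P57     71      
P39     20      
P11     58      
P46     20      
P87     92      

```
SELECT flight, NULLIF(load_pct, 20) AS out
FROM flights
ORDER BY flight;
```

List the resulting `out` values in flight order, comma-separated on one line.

58, 54, 24, NULL, NULL, 71, 59, 70, 76, 73, 92, 71, 82

flight=P11: load_pct=58 vs 20: differ → 58
flight=P27: load_pct=54 vs 20: differ → 54
flight=P36: load_pct=24 vs 20: differ → 24
flight=P39: load_pct=20 vs 20: equal → NULL
flight=P46: load_pct=20 vs 20: equal → NULL
flight=P57: load_pct=71 vs 20: differ → 71
flight=P58: load_pct=59 vs 20: differ → 59
flight=P59: load_pct=70 vs 20: differ → 70
flight=P60: load_pct=76 vs 20: differ → 76
flight=P77: load_pct=73 vs 20: differ → 73
flight=P87: load_pct=92 vs 20: differ → 92
flight=P91: load_pct=71 vs 20: differ → 71
flight=P96: load_pct=82 vs 20: differ → 82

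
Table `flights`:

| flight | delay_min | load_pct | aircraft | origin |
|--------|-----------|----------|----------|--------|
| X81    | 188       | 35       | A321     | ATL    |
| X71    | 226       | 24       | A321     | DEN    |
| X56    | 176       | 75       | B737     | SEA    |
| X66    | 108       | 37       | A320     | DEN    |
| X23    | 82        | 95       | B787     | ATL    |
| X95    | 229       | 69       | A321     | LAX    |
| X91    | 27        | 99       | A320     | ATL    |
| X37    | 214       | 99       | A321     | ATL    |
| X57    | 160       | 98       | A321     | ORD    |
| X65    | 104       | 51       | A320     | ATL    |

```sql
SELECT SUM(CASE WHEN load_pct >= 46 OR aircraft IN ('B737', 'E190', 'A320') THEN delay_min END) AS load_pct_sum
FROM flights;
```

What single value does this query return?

flight=X81: ✗
flight=X71: ✗
flight=X56: ✓ → 176
flight=X66: ✓ → 108
flight=X23: ✓ → 82
flight=X95: ✓ → 229
flight=X91: ✓ → 27
flight=X37: ✓ → 214
flight=X57: ✓ → 160
flight=X65: ✓ → 104
load_pct_sum = 176 + 108 + 82 + 229 + 27 + 214 + 160 + 104 = 1100

1100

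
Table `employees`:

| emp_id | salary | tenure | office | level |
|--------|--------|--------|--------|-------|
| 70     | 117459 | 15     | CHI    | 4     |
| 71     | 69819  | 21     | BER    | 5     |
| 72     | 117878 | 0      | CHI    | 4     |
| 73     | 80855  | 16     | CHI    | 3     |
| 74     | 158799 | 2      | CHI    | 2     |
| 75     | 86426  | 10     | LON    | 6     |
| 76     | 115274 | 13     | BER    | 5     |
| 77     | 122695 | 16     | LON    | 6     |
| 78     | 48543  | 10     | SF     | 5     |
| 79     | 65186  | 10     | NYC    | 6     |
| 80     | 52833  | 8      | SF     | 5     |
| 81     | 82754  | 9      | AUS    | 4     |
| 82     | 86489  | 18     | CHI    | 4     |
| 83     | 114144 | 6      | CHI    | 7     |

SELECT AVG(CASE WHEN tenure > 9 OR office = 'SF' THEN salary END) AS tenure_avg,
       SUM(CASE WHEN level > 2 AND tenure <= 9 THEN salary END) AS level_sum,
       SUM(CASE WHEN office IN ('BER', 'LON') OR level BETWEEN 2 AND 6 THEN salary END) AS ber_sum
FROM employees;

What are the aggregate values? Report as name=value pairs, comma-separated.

[tenure_avg: tenure > 9 OR office = 'SF']
emp_id=70: ✓ → 117459
emp_id=71: ✓ → 69819
emp_id=72: ✗
emp_id=73: ✓ → 80855
emp_id=74: ✗
emp_id=75: ✓ → 86426
emp_id=76: ✓ → 115274
emp_id=77: ✓ → 122695
emp_id=78: ✓ → 48543
emp_id=79: ✓ → 65186
emp_id=80: ✓ → 52833
emp_id=81: ✗
emp_id=82: ✓ → 86489
emp_id=83: ✗
tenure_avg = (117459 + 69819 + 80855 + 86426 + 115274 + 122695 + 48543 + 65186 + 52833 + 86489) / 10 = 84557.9
—
[level_sum: level > 2 AND tenure <= 9]
emp_id=70: ✗
emp_id=71: ✗
emp_id=72: ✓ → 117878
emp_id=73: ✗
emp_id=74: ✗
emp_id=75: ✗
emp_id=76: ✗
emp_id=77: ✗
emp_id=78: ✗
emp_id=79: ✗
emp_id=80: ✓ → 52833
emp_id=81: ✓ → 82754
emp_id=82: ✗
emp_id=83: ✓ → 114144
level_sum = 117878 + 52833 + 82754 + 114144 = 367609
—
[ber_sum: office IN ('BER', 'LON') OR level BETWEEN 2 AND 6]
emp_id=70: ✓ → 117459
emp_id=71: ✓ → 69819
emp_id=72: ✓ → 117878
emp_id=73: ✓ → 80855
emp_id=74: ✓ → 158799
emp_id=75: ✓ → 86426
emp_id=76: ✓ → 115274
emp_id=77: ✓ → 122695
emp_id=78: ✓ → 48543
emp_id=79: ✓ → 65186
emp_id=80: ✓ → 52833
emp_id=81: ✓ → 82754
emp_id=82: ✓ → 86489
emp_id=83: ✗
ber_sum = 117459 + 69819 + 117878 + 80855 + 158799 + 86426 + 115274 + 122695 + 48543 + 65186 + 52833 + 82754 + 86489 = 1205010

tenure_avg=84557.9, level_sum=367609, ber_sum=1205010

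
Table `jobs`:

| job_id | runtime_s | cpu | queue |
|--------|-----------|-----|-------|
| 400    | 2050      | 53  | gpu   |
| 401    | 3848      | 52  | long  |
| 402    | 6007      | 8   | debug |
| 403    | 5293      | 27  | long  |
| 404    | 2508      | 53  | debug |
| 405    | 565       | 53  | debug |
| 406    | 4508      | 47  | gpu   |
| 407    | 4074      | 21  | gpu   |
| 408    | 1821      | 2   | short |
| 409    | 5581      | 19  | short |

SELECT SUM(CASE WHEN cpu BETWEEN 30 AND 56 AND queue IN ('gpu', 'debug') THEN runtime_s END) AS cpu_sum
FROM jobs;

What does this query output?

9631

job_id=400: ✓ → 2050
job_id=401: ✗
job_id=402: ✗
job_id=403: ✗
job_id=404: ✓ → 2508
job_id=405: ✓ → 565
job_id=406: ✓ → 4508
job_id=407: ✗
job_id=408: ✗
job_id=409: ✗
cpu_sum = 2050 + 2508 + 565 + 4508 = 9631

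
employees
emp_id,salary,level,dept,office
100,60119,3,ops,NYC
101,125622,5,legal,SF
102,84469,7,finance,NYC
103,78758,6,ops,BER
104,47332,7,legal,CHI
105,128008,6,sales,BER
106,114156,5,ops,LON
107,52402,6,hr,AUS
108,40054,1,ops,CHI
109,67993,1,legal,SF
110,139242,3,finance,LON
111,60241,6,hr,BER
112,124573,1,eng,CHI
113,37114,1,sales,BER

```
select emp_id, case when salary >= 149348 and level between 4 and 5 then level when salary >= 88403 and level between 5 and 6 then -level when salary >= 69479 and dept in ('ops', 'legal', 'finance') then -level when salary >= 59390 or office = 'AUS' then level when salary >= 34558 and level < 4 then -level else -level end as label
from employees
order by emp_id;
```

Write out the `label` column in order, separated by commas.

3, -5, -7, -6, -7, -6, -5, 6, -1, 1, -3, 6, 1, -1

emp_id=100: salary >= 59390 or office = 'AUS' → 3
emp_id=101: salary >= 88403 and level between 5 and 6 → -5
emp_id=102: salary >= 69479 and dept in ('ops', 'legal', 'finance') → -7
emp_id=103: salary >= 69479 and dept in ('ops', 'legal', 'finance') → -6
emp_id=104: ELSE → -7
emp_id=105: salary >= 88403 and level between 5 and 6 → -6
emp_id=106: salary >= 88403 and level between 5 and 6 → -5
emp_id=107: salary >= 59390 or office = 'AUS' → 6
emp_id=108: salary >= 34558 and level < 4 → -1
emp_id=109: salary >= 59390 or office = 'AUS' → 1
emp_id=110: salary >= 69479 and dept in ('ops', 'legal', 'finance') → -3
emp_id=111: salary >= 59390 or office = 'AUS' → 6
emp_id=112: salary >= 59390 or office = 'AUS' → 1
emp_id=113: salary >= 34558 and level < 4 → -1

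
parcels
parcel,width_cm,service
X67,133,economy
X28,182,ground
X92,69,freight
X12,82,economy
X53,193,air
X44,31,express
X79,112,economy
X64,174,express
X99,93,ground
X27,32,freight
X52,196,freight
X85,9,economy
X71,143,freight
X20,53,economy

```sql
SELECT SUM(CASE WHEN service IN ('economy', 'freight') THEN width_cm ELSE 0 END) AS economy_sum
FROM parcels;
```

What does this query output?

parcel=X67: ✓ → 133
parcel=X28: ✗
parcel=X92: ✓ → 69
parcel=X12: ✓ → 82
parcel=X53: ✗
parcel=X44: ✗
parcel=X79: ✓ → 112
parcel=X64: ✗
parcel=X99: ✗
parcel=X27: ✓ → 32
parcel=X52: ✓ → 196
parcel=X85: ✓ → 9
parcel=X71: ✓ → 143
parcel=X20: ✓ → 53
economy_sum = 133 + 69 + 82 + 112 + 32 + 196 + 9 + 143 + 53 = 829

829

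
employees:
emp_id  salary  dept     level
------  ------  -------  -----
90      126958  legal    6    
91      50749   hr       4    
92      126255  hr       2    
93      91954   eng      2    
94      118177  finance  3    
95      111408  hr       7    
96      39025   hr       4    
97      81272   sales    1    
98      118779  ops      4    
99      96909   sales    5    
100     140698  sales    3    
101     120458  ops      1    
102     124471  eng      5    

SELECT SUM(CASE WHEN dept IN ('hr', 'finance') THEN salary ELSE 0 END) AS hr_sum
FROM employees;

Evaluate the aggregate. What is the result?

445614

emp_id=90: ✗
emp_id=91: ✓ → 50749
emp_id=92: ✓ → 126255
emp_id=93: ✗
emp_id=94: ✓ → 118177
emp_id=95: ✓ → 111408
emp_id=96: ✓ → 39025
emp_id=97: ✗
emp_id=98: ✗
emp_id=99: ✗
emp_id=100: ✗
emp_id=101: ✗
emp_id=102: ✗
hr_sum = 50749 + 126255 + 118177 + 111408 + 39025 = 445614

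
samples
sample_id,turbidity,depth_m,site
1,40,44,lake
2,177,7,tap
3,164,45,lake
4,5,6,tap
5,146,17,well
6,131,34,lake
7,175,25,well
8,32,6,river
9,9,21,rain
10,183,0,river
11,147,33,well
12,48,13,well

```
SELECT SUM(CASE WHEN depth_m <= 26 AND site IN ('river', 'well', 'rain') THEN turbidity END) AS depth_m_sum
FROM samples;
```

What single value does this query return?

593

sample_id=1: ✗
sample_id=2: ✗
sample_id=3: ✗
sample_id=4: ✗
sample_id=5: ✓ → 146
sample_id=6: ✗
sample_id=7: ✓ → 175
sample_id=8: ✓ → 32
sample_id=9: ✓ → 9
sample_id=10: ✓ → 183
sample_id=11: ✗
sample_id=12: ✓ → 48
depth_m_sum = 146 + 175 + 32 + 9 + 183 + 48 = 593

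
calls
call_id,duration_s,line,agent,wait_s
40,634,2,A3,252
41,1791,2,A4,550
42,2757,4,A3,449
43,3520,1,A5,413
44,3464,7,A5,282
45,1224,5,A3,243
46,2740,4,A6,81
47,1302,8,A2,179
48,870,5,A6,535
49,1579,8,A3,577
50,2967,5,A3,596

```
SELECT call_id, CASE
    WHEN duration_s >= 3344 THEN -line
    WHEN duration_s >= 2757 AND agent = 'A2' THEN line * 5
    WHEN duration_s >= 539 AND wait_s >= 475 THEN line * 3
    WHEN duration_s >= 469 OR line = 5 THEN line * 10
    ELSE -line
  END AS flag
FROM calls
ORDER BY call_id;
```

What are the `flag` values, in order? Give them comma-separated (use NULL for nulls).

20, 6, 40, -1, -7, 50, 40, 80, 15, 24, 15

call_id=40: duration_s >= 469 OR line = 5 → 20
call_id=41: duration_s >= 539 AND wait_s >= 475 → 6
call_id=42: duration_s >= 469 OR line = 5 → 40
call_id=43: duration_s >= 3344 → -1
call_id=44: duration_s >= 3344 → -7
call_id=45: duration_s >= 469 OR line = 5 → 50
call_id=46: duration_s >= 469 OR line = 5 → 40
call_id=47: duration_s >= 469 OR line = 5 → 80
call_id=48: duration_s >= 539 AND wait_s >= 475 → 15
call_id=49: duration_s >= 539 AND wait_s >= 475 → 24
call_id=50: duration_s >= 539 AND wait_s >= 475 → 15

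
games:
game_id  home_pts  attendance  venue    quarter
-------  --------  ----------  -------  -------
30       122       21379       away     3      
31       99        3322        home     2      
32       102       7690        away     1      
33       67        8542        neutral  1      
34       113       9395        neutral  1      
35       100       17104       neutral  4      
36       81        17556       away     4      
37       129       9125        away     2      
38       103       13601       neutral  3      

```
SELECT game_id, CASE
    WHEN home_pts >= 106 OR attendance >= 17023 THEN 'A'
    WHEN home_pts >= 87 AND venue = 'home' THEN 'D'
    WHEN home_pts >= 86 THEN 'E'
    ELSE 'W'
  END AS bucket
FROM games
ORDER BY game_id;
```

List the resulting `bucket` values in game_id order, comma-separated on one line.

game_id=30: home_pts >= 106 OR attendance >= 17023 → A
game_id=31: home_pts >= 87 AND venue = 'home' → D
game_id=32: home_pts >= 86 → E
game_id=33: ELSE → W
game_id=34: home_pts >= 106 OR attendance >= 17023 → A
game_id=35: home_pts >= 106 OR attendance >= 17023 → A
game_id=36: home_pts >= 106 OR attendance >= 17023 → A
game_id=37: home_pts >= 106 OR attendance >= 17023 → A
game_id=38: home_pts >= 86 → E

A, D, E, W, A, A, A, A, E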